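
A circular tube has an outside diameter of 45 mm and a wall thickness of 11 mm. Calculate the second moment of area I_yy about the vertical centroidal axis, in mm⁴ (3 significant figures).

I_yy ≈ 1.88 × 10⁵ mm⁴

Treat the section as a set of non-overlapping primitives; coordinates are from the bounding-box lower-left.
Outer circle: ⌀45, A = 1590.4 mm², x = 22.5 mm, Ī = 201 289 mm⁴.
Bore (subtracted): ⌀23, A = 415.48 mm², x = 22.5 mm, Ī = 13 737 mm⁴.
By symmetry the centroid is at mid-width, x̄ = 22.5 mm.
All pieces are centred on the vertical centroidal axis, so I = ΣĪ (holes subtracted) = 187 552 mm⁴.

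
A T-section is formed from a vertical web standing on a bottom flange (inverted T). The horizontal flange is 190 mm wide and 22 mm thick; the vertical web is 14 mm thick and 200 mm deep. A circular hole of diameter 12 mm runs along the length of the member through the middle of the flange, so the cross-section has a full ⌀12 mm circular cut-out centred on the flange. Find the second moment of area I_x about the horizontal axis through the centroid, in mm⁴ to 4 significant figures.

Decompose the section into non-overlapping parts with the origin at the bottom-left of its bounding rectangle.
Flange: 190 × 22, A = 4 180 mm², y = 11 mm, Ī = 168 593 mm⁴.
Web: 14 × 200, A = 2 800 mm², y = 122 mm, Ī = 9 333 333 mm⁴.
Hole (subtracted): ⌀12, A = 113.097 mm², y = 11 mm, Ī = 1017.88 mm⁴.
Centroid: ȳ = ΣA·y / ΣA = 56.2606 mm.
Transfer each piece to the horizontal axis through the centroid using Ī + A·d² with d = y − 56.2606:
  flange: d = -45.2606 mm → contributes +8 731 408 mm⁴
  web: d = 65.7394 mm → contributes +21 434 013 mm⁴
  hole: d = -45.2606 mm → contributes −232 700 mm⁴
Total I = 29 932 720 mm⁴.

I_x ≈ 2.993 × 10⁷ mm⁴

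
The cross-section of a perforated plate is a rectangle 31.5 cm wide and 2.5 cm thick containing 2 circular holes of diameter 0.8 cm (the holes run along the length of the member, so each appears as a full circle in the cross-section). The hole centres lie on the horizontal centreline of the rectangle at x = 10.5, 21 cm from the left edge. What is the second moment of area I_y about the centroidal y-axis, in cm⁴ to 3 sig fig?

I_y ≈ 6480 cm⁴

Break the section into simple shapes (no overlaps), measuring from the bottom-left corner of the bounding box.
Plate: 31.5 × 2.5, A = 78.75 cm², x = 15.75 cm, Ī = 6511.6 cm⁴.
Hole 1 (subtracted): ⌀0.8, A = 0.50265 cm², x = 10.5 cm, Ī = 0.020106 cm⁴.
Hole 2 (subtracted): ⌀0.8, A = 0.50265 cm², x = 21 cm, Ī = 0.020106 cm⁴.
By symmetry the centroid is at mid-width, x̄ = 15.75 cm.
Transfer each piece to the centroidal y-axis using Ī + A·d² with d = x − 15.75:
  plate: d = 0 cm → contributes +6511.6 cm⁴
  hole 1: d = -5.25 cm → contributes −13.875 cm⁴
  hole 2: d = 5.25 cm → contributes −13.875 cm⁴
Total I = 6483.9 cm⁴.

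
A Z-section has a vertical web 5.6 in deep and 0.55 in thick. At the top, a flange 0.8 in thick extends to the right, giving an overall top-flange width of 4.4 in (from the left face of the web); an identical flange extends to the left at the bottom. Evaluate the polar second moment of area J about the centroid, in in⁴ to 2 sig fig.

J ≈ 81 in⁴

Split into non-overlapping primitives; take the origin at the lower-left of the bounding box.
Web: 0.55 × 5.6, A = 3.08 in², y = 2.8 in, Ī = 8.049 in⁴.
Top flange (beyond web): 3.85 × 0.8, A = 3.08 in², y = 5.2 in, Ī = 0.1643 in⁴.
Bottom flange (beyond web): 3.85 × 0.8, A = 3.08 in², y = 0.4 in, Ī = 0.1643 in⁴.
Centroid: ȳ = ΣA·y / ΣA = 2.8 in.
Transfer each piece to the centroidal x-axis using Ī + A·d² with d = y − 2.8:
  web: d = 0 in → contributes +8.049 in⁴
  top flange (beyond web): d = 2.4 in → contributes +17.91 in⁴
  bottom flange (beyond web): d = -2.4 in → contributes +17.91 in⁴
Total I = 43.86 in⁴.
For the y-axis: x̄ = 4.125 in.
Repeating about the centroidal y-axis gives I_y = 37.5 in⁴.
Polar second moment: J = I_x + I_y = 81.36 in⁴.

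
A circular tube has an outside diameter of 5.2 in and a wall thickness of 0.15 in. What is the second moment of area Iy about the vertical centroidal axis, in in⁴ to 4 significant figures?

Iy ≈ 7.593 in⁴

Decompose the section into non-overlapping parts with the origin at the bottom-left of its bounding rectangle.
Outer circle: ⌀5.2, A = 21.2372 in², x = 2.6 in, Ī = 35.8908 in⁴.
Bore (subtracted): ⌀4.9, A = 18.8574 in², x = 2.6 in, Ī = 28.2979 in⁴.
By symmetry the centroid is at mid-width, x̄ = 2.6 in.
All pieces are centred on the vertical centroidal axis, so I = ΣĪ (holes subtracted) = 7.59291 in⁴.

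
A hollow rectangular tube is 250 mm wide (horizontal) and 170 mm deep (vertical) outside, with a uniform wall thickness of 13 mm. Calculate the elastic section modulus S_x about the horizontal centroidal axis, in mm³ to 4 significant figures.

Break the section into simple shapes (no overlaps), measuring from the bottom-left corner of the bounding box.
Outer rectangle: 250 × 170, A = 42 500 mm², y = 85 mm, Ī = 102 354 167 mm⁴.
Inner void (subtracted): 224 × 144, A = 32 256 mm², y = 85 mm, Ī = 55 738 368 mm⁴.
By symmetry the centroid is at mid-height, ȳ = 85 mm.
All pieces are centred on the horizontal centroidal axis, so I = ΣĪ (holes subtracted) = 46 615 799 mm⁴.
Extreme fibre distance c = 85 mm; S = I/c = 548 421 mm³.

S_x ≈ 5.484 × 10⁵ mm³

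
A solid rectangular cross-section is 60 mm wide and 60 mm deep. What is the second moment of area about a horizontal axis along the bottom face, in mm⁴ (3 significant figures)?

The section: 60 × 60, A = 3 600 mm², y = 30 mm, Ī = 1 080 000 mm⁴.
Transfer it to the base of the section using Ī + A·d² with d = y − 0:
  the section: d = 30 mm → contributes +4 320 000 mm⁴
Total I = 4 320 000 mm⁴.

I_base ≈ 4.32 × 10⁶ mm⁴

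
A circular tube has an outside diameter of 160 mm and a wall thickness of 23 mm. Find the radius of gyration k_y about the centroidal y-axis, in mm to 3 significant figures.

Split into non-overlapping primitives; take the origin at the lower-left of the bounding box.
Outer circle: ⌀160, A = 20 106 mm², x = 80 mm, Ī = 32 169 909 mm⁴.
Bore (subtracted): ⌀114, A = 10 207 mm², x = 80 mm, Ī = 8 290 664 mm⁴.
By symmetry the centroid is at mid-width, x̄ = 80 mm.
All pieces are centred on the centroidal y-axis, so I = ΣĪ (holes subtracted) = 23 879 245 mm⁴.
Radius of gyration: k = √(I/A) = √(23 879 245 / 9899.2) = 49.115 mm.

k_y ≈ 49.1 mm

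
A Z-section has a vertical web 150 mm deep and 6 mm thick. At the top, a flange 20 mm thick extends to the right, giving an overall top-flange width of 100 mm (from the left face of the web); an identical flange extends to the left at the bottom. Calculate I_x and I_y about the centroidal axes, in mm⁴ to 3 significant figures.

I_x ≈ 1.77 × 10⁷ mm⁴, I_y ≈ 1.22 × 10⁷ mm⁴

Split into non-overlapping primitives; take the origin at the lower-left of the bounding box.
Web: 6 × 150, A = 900 mm², y = 75 mm, Ī = 1 687 500 mm⁴.
Top flange (beyond web): 94 × 20, A = 1 880 mm², y = 140 mm, Ī = 62 667 mm⁴.
Bottom flange (beyond web): 94 × 20, A = 1 880 mm², y = 10 mm, Ī = 62 667 mm⁴.
Centroid: ȳ = ΣA·y / ΣA = 75 mm.
Transfer each piece to the centroidal x-axis using Ī + A·d² with d = y − 75:
  web: d = 0 mm → contributes +1 687 500 mm⁴
  top flange (beyond web): d = 65 mm → contributes +8 005 667 mm⁴
  bottom flange (beyond web): d = -65 mm → contributes +8 005 667 mm⁴
Total I = 17 698 833 mm⁴.
For the y-axis: x̄ = 97 mm.
Repeating about the centroidal y-axis gives I_y = 12 171 313 mm⁴.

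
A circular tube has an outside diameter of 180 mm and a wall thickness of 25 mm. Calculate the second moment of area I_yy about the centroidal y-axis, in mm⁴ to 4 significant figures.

I_yy ≈ 3.751 × 10⁷ mm⁴

Break the section into simple shapes (no overlaps), measuring from the bottom-left corner of the bounding box.
Outer circle: ⌀180, A = 25446.9 mm², x = 90 mm, Ī = 51 529 974 mm⁴.
Bore (subtracted): ⌀130, A = 13273.2 mm², x = 90 mm, Ī = 14 019 848 mm⁴.
By symmetry the centroid is at mid-width, x̄ = 90 mm.
All pieces are centred on the centroidal y-axis, so I = ΣĪ (holes subtracted) = 37 510 125 mm⁴.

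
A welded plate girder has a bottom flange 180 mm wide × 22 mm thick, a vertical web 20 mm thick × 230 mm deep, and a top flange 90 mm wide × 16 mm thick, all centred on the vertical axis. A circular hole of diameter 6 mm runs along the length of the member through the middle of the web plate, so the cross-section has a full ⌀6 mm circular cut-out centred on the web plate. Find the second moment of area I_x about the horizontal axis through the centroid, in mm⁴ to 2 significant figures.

I_x ≈ 9.5 × 10⁷ mm⁴

Break the section into simple shapes (no overlaps), measuring from the bottom-left corner of the bounding box.
Bottom plate: 180 × 22, A = 3 960 mm², y = 11 mm, Ī = 159 720 mm⁴.
Web plate: 20 × 230, A = 4 600 mm², y = 137 mm, Ī = 20 278 333 mm⁴.
Top plate: 90 × 16, A = 1 440 mm², y = 260 mm, Ī = 30 720 mm⁴.
Hole (subtracted): ⌀6, A = 28.27 mm², y = 137 mm, Ī = 63.62 mm⁴.
Centroid: ȳ = ΣA·y / ΣA = 104.7 mm.
Transfer each piece to the horizontal axis through the centroid using Ī + A·d² with d = y − 104.7:
  bottom plate: d = -93.72 mm → contributes +34 945 657 mm⁴
  web plate: d = 32.28 mm → contributes +25 070 117 mm⁴
  top plate: d = 155.3 mm → contributes +34 749 703 mm⁴
  hole: d = 32.28 mm → contributes −29 517 mm⁴
Total I = 94 735 961 mm⁴.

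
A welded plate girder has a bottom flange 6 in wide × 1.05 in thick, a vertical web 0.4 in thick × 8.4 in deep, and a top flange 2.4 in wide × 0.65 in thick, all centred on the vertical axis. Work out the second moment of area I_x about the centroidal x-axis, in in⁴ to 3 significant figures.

Treat the section as a set of non-overlapping primitives; coordinates are from the bounding-box lower-left.
Bottom plate: 6 × 1.05, A = 6.3 in², y = 0.525 in, Ī = 0.57881 in⁴.
Web plate: 0.4 × 8.4, A = 3.36 in², y = 5.25 in, Ī = 19.757 in⁴.
Top plate: 2.4 × 0.65, A = 1.56 in², y = 9.775 in, Ī = 0.054925 in⁴.
Centroid: ȳ = ΣA·y / ΣA = 3.2261 in.
Transfer each piece to the centroidal x-axis using Ī + A·d² with d = y − 3.2261:
  bottom plate: d = -2.7011 in → contributes +46.542 in⁴
  web plate: d = 2.0239 in → contributes +33.52 in⁴
  top plate: d = 6.5489 in → contributes +66.961 in⁴
Total I = 147.02 in⁴.

I_x ≈ 147 in⁴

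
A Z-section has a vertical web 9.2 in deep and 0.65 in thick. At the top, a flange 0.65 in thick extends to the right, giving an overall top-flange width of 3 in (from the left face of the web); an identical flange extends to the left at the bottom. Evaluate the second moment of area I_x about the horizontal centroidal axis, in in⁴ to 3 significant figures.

I_x ≈ 98.1 in⁴

Decompose the section into non-overlapping parts with the origin at the bottom-left of its bounding rectangle.
Web: 0.65 × 9.2, A = 5.98 in², y = 4.6 in, Ī = 42.179 in⁴.
Top flange (beyond web): 2.35 × 0.65, A = 1.5275 in², y = 8.875 in, Ī = 0.053781 in⁴.
Bottom flange (beyond web): 2.35 × 0.65, A = 1.5275 in², y = 0.325 in, Ī = 0.053781 in⁴.
Centroid: ȳ = ΣA·y / ΣA = 4.6 in.
Transfer each piece to the horizontal centroidal axis using Ī + A·d² with d = y − 4.6:
  web: d = 0 in → contributes +42.179 in⁴
  top flange (beyond web): d = 4.275 in → contributes +27.97 in⁴
  bottom flange (beyond web): d = -4.275 in → contributes +27.97 in⁴
Total I = 98.119 in⁴.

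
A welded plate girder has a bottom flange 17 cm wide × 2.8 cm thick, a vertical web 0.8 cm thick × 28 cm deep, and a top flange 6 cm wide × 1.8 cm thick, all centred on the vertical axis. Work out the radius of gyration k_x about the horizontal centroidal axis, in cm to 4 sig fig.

Break the section into simple shapes (no overlaps), measuring from the bottom-left corner of the bounding box.
Bottom plate: 17 × 2.8, A = 47.6 cm², y = 1.4 cm, Ī = 31.0987 cm⁴.
Web plate: 0.8 × 28, A = 22.4 cm², y = 16.8 cm, Ī = 1463.47 cm⁴.
Top plate: 6 × 1.8, A = 10.8 cm², y = 31.7 cm, Ī = 2.916 cm⁴.
Centroid: ȳ = ΣA·y / ΣA = 9.71931 cm.
Transfer each piece to the horizontal centroidal axis using Ī + A·d² with d = y − 9.71931:
  bottom plate: d = -8.31931 cm → contributes +3325.54 cm⁴
  web plate: d = 7.08069 cm → contributes +2586.52 cm⁴
  top plate: d = 21.9807 cm → contributes +5220.95 cm⁴
Total I = 11 133 cm⁴.
Radius of gyration: k = √(I/A) = √(11 133 / 80.8) = 11.7382 cm.

k_x ≈ 11.74 cm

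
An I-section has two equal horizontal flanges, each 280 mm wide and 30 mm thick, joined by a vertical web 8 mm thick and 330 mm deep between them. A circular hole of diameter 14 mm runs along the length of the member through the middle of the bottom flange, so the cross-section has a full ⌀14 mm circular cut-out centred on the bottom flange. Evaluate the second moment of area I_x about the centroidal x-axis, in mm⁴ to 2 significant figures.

Break the section into simple shapes (no overlaps), measuring from the bottom-left corner of the bounding box.
Bottom flange: 280 × 30, A = 8 400 mm², y = 15 mm, Ī = 630 000 mm⁴.
Web: 8 × 330, A = 2 640 mm², y = 195 mm, Ī = 23 958 000 mm⁴.
Top flange: 280 × 30, A = 8 400 mm², y = 375 mm, Ī = 630 000 mm⁴.
Hole (subtracted): ⌀14, A = 153.9 mm², y = 15 mm, Ī = 1 886 mm⁴.
Centroid: ȳ = ΣA·y / ΣA = 196.4 mm.
Transfer each piece to the centroidal x-axis using Ī + A·d² with d = y − 196.4:
  bottom flange: d = -181.4 mm → contributes +277 152 008 mm⁴
  web: d = -1.437 mm → contributes +23 963 449 mm⁴
  top flange: d = 178.6 mm → contributes +268 462 670 mm⁴
  hole: d = -181.4 mm → contributes −5 069 416 mm⁴
Total I = 564 508 712 mm⁴.

I_x ≈ 5.6 × 10⁸ mm⁴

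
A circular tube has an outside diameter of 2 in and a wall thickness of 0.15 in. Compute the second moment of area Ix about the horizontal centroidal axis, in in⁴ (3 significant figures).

Ix ≈ 0.375 in⁴

Break the section into simple shapes (no overlaps), measuring from the bottom-left corner of the bounding box.
Outer circle: ⌀2, A = 3.1416 in², y = 1 in, Ī = 0.7854 in⁴.
Bore (subtracted): ⌀1.7, A = 2.2698 in², y = 1 in, Ī = 0.40998 in⁴.
By symmetry the centroid is at mid-height, ȳ = 1 in.
All pieces are centred on the horizontal centroidal axis, so I = ΣĪ (holes subtracted) = 0.37542 in⁴.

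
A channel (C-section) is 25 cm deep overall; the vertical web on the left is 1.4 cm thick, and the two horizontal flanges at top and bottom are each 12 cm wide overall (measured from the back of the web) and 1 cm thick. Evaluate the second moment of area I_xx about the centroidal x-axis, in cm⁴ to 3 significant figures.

I_xx ≈ 4880 cm⁴

Treat the section as a set of non-overlapping primitives; coordinates are from the bounding-box lower-left.
Web: 1.4 × 25, A = 35 cm², y = 12.5 cm, Ī = 1822.9 cm⁴.
Top flange (beyond web): 10.6 × 1, A = 10.6 cm², y = 24.5 cm, Ī = 0.88333 cm⁴.
Bottom flange (beyond web): 10.6 × 1, A = 10.6 cm², y = 0.5 cm, Ī = 0.88333 cm⁴.
By symmetry the centroid is at mid-height, ȳ = 12.5 cm.
Transfer each piece to the centroidal x-axis using Ī + A·d² with d = y − 12.5:
  web: d = 0 cm → contributes +1822.9 cm⁴
  top flange (beyond web): d = 12 cm → contributes +1527.3 cm⁴
  bottom flange (beyond web): d = -12 cm → contributes +1527.3 cm⁴
Total I = 4877.5 cm⁴.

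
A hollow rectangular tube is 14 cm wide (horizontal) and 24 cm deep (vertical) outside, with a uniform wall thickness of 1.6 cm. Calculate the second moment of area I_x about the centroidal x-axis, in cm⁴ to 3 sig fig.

I_x ≈ 8030 cm⁴

Treat the section as a set of non-overlapping primitives; coordinates are from the bounding-box lower-left.
Outer rectangle: 14 × 24, A = 336 cm², y = 12 cm, Ī = 16 128 cm⁴.
Inner void (subtracted): 10.8 × 20.8, A = 224.64 cm², y = 12 cm, Ī = 8 099 cm⁴.
By symmetry the centroid is at mid-height, ȳ = 12 cm.
All pieces are centred on the centroidal x-axis, so I = ΣĪ (holes subtracted) = 8 029 cm⁴.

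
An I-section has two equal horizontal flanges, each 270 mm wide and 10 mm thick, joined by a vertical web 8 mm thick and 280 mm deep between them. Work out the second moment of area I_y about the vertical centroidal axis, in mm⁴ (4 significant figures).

Treat the section as a set of non-overlapping primitives; coordinates are from the bounding-box lower-left.
Bottom flange: 270 × 10, A = 2 700 mm², x = 135 mm, Ī = 16 402 500 mm⁴.
Web: 8 × 280, A = 2 240 mm², x = 135 mm, Ī = 11946.7 mm⁴.
Top flange: 270 × 10, A = 2 700 mm², x = 135 mm, Ī = 16 402 500 mm⁴.
By symmetry the centroid is at mid-width, x̄ = 135 mm.
All pieces are centred on the vertical centroidal axis, so I = ΣĪ = 32 816 947 mm⁴.

I_y ≈ 3.282 × 10⁷ mm⁴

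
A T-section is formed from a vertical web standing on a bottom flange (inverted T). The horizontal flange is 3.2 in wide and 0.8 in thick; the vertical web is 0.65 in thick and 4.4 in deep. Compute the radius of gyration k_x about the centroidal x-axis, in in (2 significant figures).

Split into non-overlapping primitives; take the origin at the lower-left of the bounding box.
Flange: 3.2 × 0.8, A = 2.56 in², y = 0.4 in, Ī = 0.1365 in⁴.
Web: 0.65 × 4.4, A = 2.86 in², y = 3 in, Ī = 4.614 in⁴.
Centroid: ȳ = ΣA·y / ΣA = 1.772 in.
Transfer each piece to the centroidal x-axis using Ī + A·d² with d = y − 1.772:
  flange: d = -1.372 in → contributes +4.955 in⁴
  web: d = 1.228 in → contributes +8.927 in⁴
Total I = 13.88 in⁴.
Radius of gyration: k = √(I/A) = √(13.88 / 5.42) = 1.6 in.

k_x ≈ 1.6 in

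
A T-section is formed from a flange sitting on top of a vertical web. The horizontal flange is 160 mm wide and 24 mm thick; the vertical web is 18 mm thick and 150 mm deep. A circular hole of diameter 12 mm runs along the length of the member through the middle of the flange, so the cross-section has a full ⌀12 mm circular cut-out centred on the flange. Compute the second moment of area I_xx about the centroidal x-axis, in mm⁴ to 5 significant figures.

Break the section into simple shapes (no overlaps), measuring from the bottom-left corner of the bounding box.
Flange: 160 × 24, A = 3 840 mm², y = 162 mm, Ī = 184 320 mm⁴.
Web: 18 × 150, A = 2 700 mm², y = 75 mm, Ī = 5 062 500 mm⁴.
Hole (subtracted): ⌀12, A = 113.0973 mm², y = 162 mm, Ī = 1017.876 mm⁴.
Centroid: ȳ = ΣA·y / ΣA = 125.4505 mm.
Transfer each piece to the centroidal x-axis using Ī + A·d² with d = y − 125.4505:
  flange: d = 36.54949 mm → contributes +5 314 042 mm⁴
  web: d = -50.45051 mm → contributes +11 934 686 mm⁴
  hole: d = 36.54949 mm → contributes −152100.7 mm⁴
Total I = 17 096 627 mm⁴.

I_xx ≈ 1.7097 × 10⁷ mm⁴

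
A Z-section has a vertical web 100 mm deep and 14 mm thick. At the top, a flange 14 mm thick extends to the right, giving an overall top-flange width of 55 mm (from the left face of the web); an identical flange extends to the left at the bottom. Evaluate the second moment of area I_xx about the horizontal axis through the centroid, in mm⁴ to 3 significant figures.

Decompose the section into non-overlapping parts with the origin at the bottom-left of its bounding rectangle.
Web: 14 × 100, A = 1 400 mm², y = 50 mm, Ī = 1 166 667 mm⁴.
Top flange (beyond web): 41 × 14, A = 574 mm², y = 93 mm, Ī = 9375.3 mm⁴.
Bottom flange (beyond web): 41 × 14, A = 574 mm², y = 7 mm, Ī = 9375.3 mm⁴.
Centroid: ȳ = ΣA·y / ΣA = 50 mm.
Transfer each piece to the horizontal axis through the centroid using Ī + A·d² with d = y − 50:
  web: d = 0 mm → contributes +1 166 667 mm⁴
  top flange (beyond web): d = 43 mm → contributes +1 070 701 mm⁴
  bottom flange (beyond web): d = -43 mm → contributes +1 070 701 mm⁴
Total I = 3 308 069 mm⁴.

I_xx ≈ 3.31 × 10⁶ mm⁴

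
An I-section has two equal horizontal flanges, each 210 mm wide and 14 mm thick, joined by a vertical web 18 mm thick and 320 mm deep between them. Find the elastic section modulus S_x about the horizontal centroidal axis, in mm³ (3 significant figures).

Treat the section as a set of non-overlapping primitives; coordinates are from the bounding-box lower-left.
Bottom flange: 210 × 14, A = 2 940 mm², y = 7 mm, Ī = 48 020 mm⁴.
Web: 18 × 320, A = 5 760 mm², y = 174 mm, Ī = 49 152 000 mm⁴.
Top flange: 210 × 14, A = 2 940 mm², y = 341 mm, Ī = 48 020 mm⁴.
By symmetry the centroid is at mid-height, ȳ = 174 mm.
Transfer each piece to the horizontal centroidal axis using Ī + A·d² with d = y − 174:
  bottom flange: d = -167 mm → contributes +82 041 680 mm⁴
  web: d = 0 mm → contributes +49 152 000 mm⁴
  top flange: d = 167 mm → contributes +82 041 680 mm⁴
Total I = 213 235 360 mm⁴.
Extreme fibre distance c = 174 mm; S = I/c = 1 225 491 mm³.

S_x ≈ 1.23 × 10⁶ mm³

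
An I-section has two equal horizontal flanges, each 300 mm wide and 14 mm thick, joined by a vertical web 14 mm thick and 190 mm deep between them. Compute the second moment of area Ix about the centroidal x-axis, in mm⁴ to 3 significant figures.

Decompose the section into non-overlapping parts with the origin at the bottom-left of its bounding rectangle.
Bottom flange: 300 × 14, A = 4 200 mm², y = 7 mm, Ī = 68 600 mm⁴.
Web: 14 × 190, A = 2 660 mm², y = 109 mm, Ī = 8 002 167 mm⁴.
Top flange: 300 × 14, A = 4 200 mm², y = 211 mm, Ī = 68 600 mm⁴.
By symmetry the centroid is at mid-height, ȳ = 109 mm.
Transfer each piece to the centroidal x-axis using Ī + A·d² with d = y − 109:
  bottom flange: d = -102 mm → contributes +43 765 400 mm⁴
  web: d = 0 mm → contributes +8 002 167 mm⁴
  top flange: d = 102 mm → contributes +43 765 400 mm⁴
Total I = 95 532 967 mm⁴.

Ix ≈ 9.55 × 10⁷ mm⁴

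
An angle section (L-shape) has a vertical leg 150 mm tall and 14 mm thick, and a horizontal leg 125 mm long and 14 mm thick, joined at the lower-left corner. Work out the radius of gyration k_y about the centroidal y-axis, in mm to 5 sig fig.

k_y ≈ 37.427 mm

Break the section into simple shapes (no overlaps), measuring from the bottom-left corner of the bounding box.
Vertical leg: 14 × 150, A = 2 100 mm², x = 7 mm, Ī = 34 300 mm⁴.
Horizontal leg (remainder): 111 × 14, A = 1 554 mm², x = 69.5 mm, Ī = 1 595 570 mm⁴.
Centroid: x̄ = ΣA·x / ΣA = 33.58046 mm.
Transfer each piece to the centroidal y-axis using Ī + A·d² with d = x − 33.58046:
  vertical leg: d = -26.58046 mm → contributes +1 517 994 mm⁴
  horizontal leg (remainder): d = 35.91954 mm → contributes +3 600 561 mm⁴
Total I = 5 118 555 mm⁴.
Radius of gyration: k = √(I/A) = √(5 118 555 / 3 654) = 37.42738 mm.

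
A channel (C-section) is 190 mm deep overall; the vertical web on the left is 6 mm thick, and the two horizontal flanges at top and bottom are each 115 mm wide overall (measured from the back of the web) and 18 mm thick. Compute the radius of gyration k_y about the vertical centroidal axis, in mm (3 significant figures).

k_y ≈ 36.7 mm

Split into non-overlapping primitives; take the origin at the lower-left of the bounding box.
Web: 6 × 190, A = 1 140 mm², x = 3 mm, Ī = 3 420 mm⁴.
Top flange (beyond web): 109 × 18, A = 1 962 mm², x = 60.5 mm, Ī = 1 942 544 mm⁴.
Bottom flange (beyond web): 109 × 18, A = 1 962 mm², x = 60.5 mm, Ī = 1 942 544 mm⁴.
Centroid: x̄ = ΣA·x / ΣA = 47.556 mm.
Transfer each piece to the vertical centroidal axis using Ī + A·d² with d = x − 47.556:
  web: d = -44.556 mm → contributes +2 266 559 mm⁴
  top flange (beyond web): d = 12.944 mm → contributes +2 271 287 mm⁴
  bottom flange (beyond web): d = 12.944 mm → contributes +2 271 287 mm⁴
Total I = 6 809 132 mm⁴.
Radius of gyration: k = √(I/A) = √(6 809 132 / 5 064) = 36.669 mm.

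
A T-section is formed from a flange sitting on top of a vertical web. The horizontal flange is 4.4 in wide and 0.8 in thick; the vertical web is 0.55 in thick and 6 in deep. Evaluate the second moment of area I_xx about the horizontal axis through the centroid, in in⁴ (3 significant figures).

I_xx ≈ 29.8 in⁴

Break the section into simple shapes (no overlaps), measuring from the bottom-left corner of the bounding box.
Flange: 4.4 × 0.8, A = 3.52 in², y = 6.4 in, Ī = 0.18773 in⁴.
Web: 0.55 × 6, A = 3.3 in², y = 3 in, Ī = 9.9 in⁴.
Centroid: ȳ = ΣA·y / ΣA = 4.7548 in.
Transfer each piece to the horizontal axis through the centroid using Ī + A·d² with d = y − 4.7548:
  flange: d = 1.6452 in → contributes +9.7148 in⁴
  web: d = -1.7548 in → contributes +20.062 in⁴
Total I = 29.777 in⁴.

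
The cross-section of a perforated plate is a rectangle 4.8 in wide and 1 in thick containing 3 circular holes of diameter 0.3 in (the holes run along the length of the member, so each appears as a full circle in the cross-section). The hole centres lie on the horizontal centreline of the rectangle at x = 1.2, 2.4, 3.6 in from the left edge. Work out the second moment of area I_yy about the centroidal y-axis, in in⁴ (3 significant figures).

Split into non-overlapping primitives; take the origin at the lower-left of the bounding box.
Plate: 4.8 × 1, A = 4.8 in², x = 2.4 in, Ī = 9.216 in⁴.
Hole 1 (subtracted): ⌀0.3, A = 0.070686 in², x = 1.2 in, Ī = 0.00039761 in⁴.
Hole 2 (subtracted): ⌀0.3, A = 0.070686 in², x = 2.4 in, Ī = 0.00039761 in⁴.
Hole 3 (subtracted): ⌀0.3, A = 0.070686 in², x = 3.6 in, Ī = 0.00039761 in⁴.
By symmetry the centroid is at mid-width, x̄ = 2.4 in.
Transfer each piece to the centroidal y-axis using Ī + A·d² with d = x − 2.4:
  plate: d = 0 in → contributes +9.216 in⁴
  hole 1: d = -1.2 in → contributes −0.10219 in⁴
  hole 2: d = 0 in → contributes −0.00039761 in⁴
  hole 3: d = 1.2 in → contributes −0.10219 in⁴
Total I = 9.0112 in⁴.

I_yy ≈ 9.01 in⁴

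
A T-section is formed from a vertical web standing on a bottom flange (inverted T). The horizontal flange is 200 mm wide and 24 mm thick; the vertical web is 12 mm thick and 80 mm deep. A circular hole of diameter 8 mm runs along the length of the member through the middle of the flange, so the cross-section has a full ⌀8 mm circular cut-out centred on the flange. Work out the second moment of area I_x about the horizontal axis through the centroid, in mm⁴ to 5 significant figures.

I_x ≈ 2.9016 × 10⁶ mm⁴

Treat the section as a set of non-overlapping primitives; coordinates are from the bounding-box lower-left.
Flange: 200 × 24, A = 4 800 mm², y = 12 mm, Ī = 230 400 mm⁴.
Web: 12 × 80, A = 960 mm², y = 64 mm, Ī = 512 000 mm⁴.
Hole (subtracted): ⌀8, A = 50.26548 mm², y = 12 mm, Ī = 201.0619 mm⁴.
Centroid: ȳ = ΣA·y / ΣA = 20.74296 mm.
Transfer each piece to the horizontal axis through the centroid using Ī + A·d² with d = y − 20.74296:
  flange: d = -8.742963 mm → contributes +597309.2 mm⁴
  web: d = 43.25704 mm → contributes +2 308 324 mm⁴
  hole: d = -8.742963 mm → contributes −4043.326 mm⁴
Total I = 2 901 590 mm⁴.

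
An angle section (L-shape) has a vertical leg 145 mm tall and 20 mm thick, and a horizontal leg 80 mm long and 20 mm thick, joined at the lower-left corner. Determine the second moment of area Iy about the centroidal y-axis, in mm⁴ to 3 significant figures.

Treat the section as a set of non-overlapping primitives; coordinates are from the bounding-box lower-left.
Vertical leg: 20 × 145, A = 2 900 mm², x = 10 mm, Ī = 96 667 mm⁴.
Horizontal leg (remainder): 60 × 20, A = 1 200 mm², x = 50 mm, Ī = 360 000 mm⁴.
Centroid: x̄ = ΣA·x / ΣA = 21.707 mm.
Transfer each piece to the centroidal y-axis using Ī + A·d² with d = x − 21.707:
  vertical leg: d = -11.707 mm → contributes +494 144 mm⁴
  horizontal leg (remainder): d = 28.293 mm → contributes +1 320 571 mm⁴
Total I = 1 814 715 mm⁴.

Iy ≈ 1.81 × 10⁶ mm⁴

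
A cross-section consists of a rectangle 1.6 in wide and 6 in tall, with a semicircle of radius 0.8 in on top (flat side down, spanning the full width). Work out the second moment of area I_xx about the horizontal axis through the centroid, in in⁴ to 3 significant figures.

Break the section into simple shapes (no overlaps), measuring from the bottom-left corner of the bounding box.
Rectangular body: 1.6 × 6, A = 9.6 in², y = 3 in, Ī = 28.8 in⁴.
Semicircular cap: semicircle r = 0.8, A = 1.0053 in², y = 6.3395 in, Ī = 0.044956 in⁴.
Centroid: ȳ = ΣA·y / ΣA = 3.3166 in.
Transfer each piece to the horizontal axis through the centroid using Ī + A·d² with d = y − 3.3166:
  rectangular body: d = -0.31656 in → contributes +29.762 in⁴
  semicircular cap: d = 3.023 in → contributes +9.2318 in⁴
Total I = 38.994 in⁴.

I_xx ≈ 39.0 in⁴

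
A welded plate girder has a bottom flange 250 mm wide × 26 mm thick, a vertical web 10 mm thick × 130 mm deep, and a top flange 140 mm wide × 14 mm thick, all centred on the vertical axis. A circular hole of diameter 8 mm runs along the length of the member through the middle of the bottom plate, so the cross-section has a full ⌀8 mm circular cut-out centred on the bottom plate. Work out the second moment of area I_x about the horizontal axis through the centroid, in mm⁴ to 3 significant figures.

Split into non-overlapping primitives; take the origin at the lower-left of the bounding box.
Bottom plate: 250 × 26, A = 6 500 mm², y = 13 mm, Ī = 366 167 mm⁴.
Web plate: 10 × 130, A = 1 300 mm², y = 91 mm, Ī = 1 830 833 mm⁴.
Top plate: 140 × 14, A = 1 960 mm², y = 163 mm, Ī = 32 013 mm⁴.
Hole (subtracted): ⌀8, A = 50.265 mm², y = 13 mm, Ī = 201.06 mm⁴.
Centroid: ȳ = ΣA·y / ΣA = 53.722 mm.
Transfer each piece to the horizontal axis through the centroid using Ī + A·d² with d = y − 53.722:
  bottom plate: d = -40.722 mm → contributes +11 145 005 mm⁴
  web plate: d = 37.278 mm → contributes +3 637 375 mm⁴
  top plate: d = 109.28 mm → contributes +23 437 700 mm⁴
  hole: d = -40.722 mm → contributes −83 555 mm⁴
Total I = 38 136 526 mm⁴.

I_x ≈ 3.81 × 10⁷ mm⁴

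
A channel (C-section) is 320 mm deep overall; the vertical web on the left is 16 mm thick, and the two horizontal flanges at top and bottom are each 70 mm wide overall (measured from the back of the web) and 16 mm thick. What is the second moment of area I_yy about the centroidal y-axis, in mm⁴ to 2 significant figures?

Decompose the section into non-overlapping parts with the origin at the bottom-left of its bounding rectangle.
Web: 16 × 320, A = 5 120 mm², x = 8 mm, Ī = 109 227 mm⁴.
Top flange (beyond web): 54 × 16, A = 864 mm², x = 43 mm, Ī = 209 952 mm⁴.
Bottom flange (beyond web): 54 × 16, A = 864 mm², x = 43 mm, Ī = 209 952 mm⁴.
Centroid: x̄ = ΣA·x / ΣA = 16.83 mm.
Transfer each piece to the centroidal y-axis using Ī + A·d² with d = x − 16.83:
  web: d = -8.832 mm → contributes +508 588 mm⁴
  top flange (beyond web): d = 26.17 mm → contributes +801 598 mm⁴
  bottom flange (beyond web): d = 26.17 mm → contributes +801 598 mm⁴
Total I = 2 111 785 mm⁴.

I_yy ≈ 2.1 × 10⁶ mm⁴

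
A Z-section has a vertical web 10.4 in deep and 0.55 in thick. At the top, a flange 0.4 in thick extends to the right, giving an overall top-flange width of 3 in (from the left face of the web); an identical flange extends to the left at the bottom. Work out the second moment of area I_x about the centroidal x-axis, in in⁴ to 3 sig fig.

Treat the section as a set of non-overlapping primitives; coordinates are from the bounding-box lower-left.
Web: 0.55 × 10.4, A = 5.72 in², y = 5.2 in, Ī = 51.556 in⁴.
Top flange (beyond web): 2.45 × 0.4, A = 0.98 in², y = 10.2 in, Ī = 0.013067 in⁴.
Bottom flange (beyond web): 2.45 × 0.4, A = 0.98 in², y = 0.2 in, Ī = 0.013067 in⁴.
Centroid: ȳ = ΣA·y / ΣA = 5.2 in.
Transfer each piece to the centroidal x-axis using Ī + A·d² with d = y − 5.2:
  web: d = 0 in → contributes +51.556 in⁴
  top flange (beyond web): d = 5 in → contributes +24.513 in⁴
  bottom flange (beyond web): d = -5 in → contributes +24.513 in⁴
Total I = 100.58 in⁴.

I_x ≈ 101 in⁴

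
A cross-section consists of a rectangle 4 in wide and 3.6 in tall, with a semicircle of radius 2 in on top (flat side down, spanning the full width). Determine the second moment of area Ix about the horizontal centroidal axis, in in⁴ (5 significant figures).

Break the section into simple shapes (no overlaps), measuring from the bottom-left corner of the bounding box.
Rectangular body: 4 × 3.6, A = 14.4 in², y = 1.8 in, Ī = 15.552 in⁴.
Semicircular cap: semicircle r = 2, A = 6.283185 in², y = 4.448826 in, Ī = 1.756111 in⁴.
Centroid: ȳ = ΣA·y / ΣA = 2.604667 in.
Transfer each piece to the horizontal centroidal axis using Ī + A·d² with d = y − 2.604667:
  rectangular body: d = -0.8046665 in → contributes +24.87583 in⁴
  semicircular cap: d = 1.84416 in → contributes +23.12476 in⁴
Total I = 48.00059 in⁴.

Ix ≈ 48.001 in⁴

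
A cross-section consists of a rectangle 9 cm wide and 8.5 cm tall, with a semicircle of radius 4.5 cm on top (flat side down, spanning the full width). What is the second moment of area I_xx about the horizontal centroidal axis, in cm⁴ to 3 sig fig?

I_xx ≈ 1360 cm⁴

Decompose the section into non-overlapping parts with the origin at the bottom-left of its bounding rectangle.
Rectangular body: 9 × 8.5, A = 76.5 cm², y = 4.25 cm, Ī = 460.59 cm⁴.
Semicircular cap: semicircle r = 4.5, A = 31.809 cm², y = 10.41 cm, Ī = 45.007 cm⁴.
Centroid: ȳ = ΣA·y / ΣA = 6.0591 cm.
Transfer each piece to the horizontal centroidal axis using Ī + A·d² with d = y − 6.0591:
  rectangular body: d = -1.8091 cm → contributes +710.95 cm⁴
  semicircular cap: d = 4.3508 cm → contributes +647.13 cm⁴
Total I = 1358.1 cm⁴.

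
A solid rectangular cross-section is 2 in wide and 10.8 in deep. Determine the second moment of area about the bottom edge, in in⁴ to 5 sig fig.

I_base ≈ 839.81 in⁴

The section: 2 × 10.8, A = 21.6 in², y = 5.4 in, Ī = 209.952 in⁴.
Transfer it to the base of the section using Ī + A·d² with d = y − 0:
  the section: d = 5.4 in → contributes +839.808 in⁴
Total I = 839.808 in⁴.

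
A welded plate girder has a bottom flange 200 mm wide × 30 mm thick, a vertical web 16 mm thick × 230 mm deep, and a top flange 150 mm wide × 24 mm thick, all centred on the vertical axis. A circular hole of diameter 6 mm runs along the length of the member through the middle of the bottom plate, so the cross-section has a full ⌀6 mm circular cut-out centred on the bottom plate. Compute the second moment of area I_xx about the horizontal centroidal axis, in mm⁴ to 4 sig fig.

I_xx ≈ 1.681 × 10⁸ mm⁴

Split into non-overlapping primitives; take the origin at the lower-left of the bounding box.
Bottom plate: 200 × 30, A = 6 000 mm², y = 15 mm, Ī = 450 000 mm⁴.
Web plate: 16 × 230, A = 3 680 mm², y = 145 mm, Ī = 16 222 667 mm⁴.
Top plate: 150 × 24, A = 3 600 mm², y = 272 mm, Ī = 172 800 mm⁴.
Hole (subtracted): ⌀6, A = 28.2743 mm², y = 15 mm, Ī = 63.6173 mm⁴.
Centroid: ȳ = ΣA·y / ΣA = 120.918 mm.
Transfer each piece to the horizontal centroidal axis using Ī + A·d² with d = y − 120.918:
  bottom plate: d = -105.918 mm → contributes +67 762 093 mm⁴
  web plate: d = 24.0817 mm → contributes +18 356 806 mm⁴
  top plate: d = 151.082 mm → contributes +82 345 269 mm⁴
  hole: d = -105.918 mm → contributes −317 264 mm⁴
Total I = 168 146 904 mm⁴.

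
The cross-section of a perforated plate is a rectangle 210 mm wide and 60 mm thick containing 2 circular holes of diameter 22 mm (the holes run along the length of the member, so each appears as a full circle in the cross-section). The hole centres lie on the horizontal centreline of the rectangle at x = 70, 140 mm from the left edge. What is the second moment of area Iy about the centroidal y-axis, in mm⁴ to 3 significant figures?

Iy ≈ 4.54 × 10⁷ mm⁴

Decompose the section into non-overlapping parts with the origin at the bottom-left of its bounding rectangle.
Plate: 210 × 60, A = 12 600 mm², x = 105 mm, Ī = 46 305 000 mm⁴.
Hole 1 (subtracted): ⌀22, A = 380.13 mm², x = 70 mm, Ī = 11 499 mm⁴.
Hole 2 (subtracted): ⌀22, A = 380.13 mm², x = 140 mm, Ī = 11 499 mm⁴.
By symmetry the centroid is at mid-width, x̄ = 105 mm.
Transfer each piece to the centroidal y-axis using Ī + A·d² with d = x − 105:
  plate: d = 0 mm → contributes +46 305 000 mm⁴
  hole 1: d = -35 mm → contributes −477 162 mm⁴
  hole 2: d = 35 mm → contributes −477 162 mm⁴
Total I = 45 350 677 mm⁴.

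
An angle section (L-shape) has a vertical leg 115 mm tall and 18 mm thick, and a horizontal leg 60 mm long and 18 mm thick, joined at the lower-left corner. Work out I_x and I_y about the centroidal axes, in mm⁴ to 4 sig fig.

Break the section into simple shapes (no overlaps), measuring from the bottom-left corner of the bounding box.
Vertical leg: 18 × 115, A = 2 070 mm², y = 57.5 mm, Ī = 2 281 313 mm⁴.
Horizontal leg (remainder): 42 × 18, A = 756 mm², y = 9 mm, Ī = 20 412 mm⁴.
Centroid: ȳ = ΣA·y / ΣA = 44.5255 mm.
Transfer each piece to the centroidal x-axis using Ī + A·d² with d = y − 44.5255:
  vertical leg: d = 12.9745 mm → contributes +2 629 773 mm⁴
  horizontal leg (remainder): d = -35.5255 mm → contributes +974 529 mm⁴
Total I = 3 604 302 mm⁴.
For the y-axis: x̄ = 17.0255 mm.
Repeating about the centroidal y-axis gives I_y = 665 404 mm⁴.

I_x ≈ 3.604 × 10⁶ mm⁴, I_y ≈ 6.654 × 10⁵ mm⁴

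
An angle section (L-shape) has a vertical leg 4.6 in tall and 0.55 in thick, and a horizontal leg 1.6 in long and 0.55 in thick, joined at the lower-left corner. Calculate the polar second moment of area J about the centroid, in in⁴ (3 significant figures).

J ≈ 6.82 in⁴

Decompose the section into non-overlapping parts with the origin at the bottom-left of its bounding rectangle.
Vertical leg: 0.55 × 4.6, A = 2.53 in², y = 2.3 in, Ī = 4.4612 in⁴.
Horizontal leg (remainder): 1.05 × 0.55, A = 0.5775 in², y = 0.275 in, Ī = 0.014558 in⁴.
Centroid: ȳ = ΣA·y / ΣA = 1.9237 in.
Transfer each piece to the centroidal x-axis using Ī + A·d² with d = y − 1.9237:
  vertical leg: d = 0.37633 in → contributes +4.8195 in⁴
  horizontal leg (remainder): d = -1.6487 in → contributes +1.5843 in⁴
Total I = 6.4038 in⁴.
For the y-axis: x̄ = 0.42367 in.
Repeating about the centroidal y-axis gives I_y = 0.41775 in⁴.
Polar second moment: J = I_x + I_y = 6.8216 in⁴.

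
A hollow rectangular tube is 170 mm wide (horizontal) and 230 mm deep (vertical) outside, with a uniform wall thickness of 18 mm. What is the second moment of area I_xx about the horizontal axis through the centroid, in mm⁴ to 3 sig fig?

I_xx ≈ 9.08 × 10⁷ mm⁴

Break the section into simple shapes (no overlaps), measuring from the bottom-left corner of the bounding box.
Outer rectangle: 170 × 230, A = 39 100 mm², y = 115 mm, Ī = 172 365 833 mm⁴.
Inner void (subtracted): 134 × 194, A = 25 996 mm², y = 115 mm, Ī = 81 532 121 mm⁴.
By symmetry the centroid is at mid-height, ȳ = 115 mm.
All pieces are centred on the horizontal axis through the centroid, so I = ΣĪ (holes subtracted) = 90 833 712 mm⁴.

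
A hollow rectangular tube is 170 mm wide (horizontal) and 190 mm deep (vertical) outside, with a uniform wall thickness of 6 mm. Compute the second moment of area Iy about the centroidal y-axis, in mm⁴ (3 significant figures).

Split into non-overlapping primitives; take the origin at the lower-left of the bounding box.
Outer rectangle: 170 × 190, A = 32 300 mm², x = 85 mm, Ī = 77 789 167 mm⁴.
Inner void (subtracted): 158 × 178, A = 28 124 mm², x = 85 mm, Ī = 58 507 295 mm⁴.
By symmetry the centroid is at mid-width, x̄ = 85 mm.
All pieces are centred on the centroidal y-axis, so I = ΣĪ (holes subtracted) = 19 281 872 mm⁴.

Iy ≈ 1.93 × 10⁷ mm⁴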